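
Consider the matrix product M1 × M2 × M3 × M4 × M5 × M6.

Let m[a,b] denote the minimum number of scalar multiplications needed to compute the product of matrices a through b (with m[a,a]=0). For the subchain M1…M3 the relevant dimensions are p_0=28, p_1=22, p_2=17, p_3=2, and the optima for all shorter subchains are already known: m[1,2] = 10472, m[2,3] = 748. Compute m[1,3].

1980

m[1,3] = min over k∈[1,2] of m[1,k]+m[k+1,3]+p_{0}·p_k·p_{3}.
k=1: 0 + 748 + 28·22·2 = 1980; k=2: 10472 + 0 + 28·17·2 = 11424.
Minimum: 1980 at k=1.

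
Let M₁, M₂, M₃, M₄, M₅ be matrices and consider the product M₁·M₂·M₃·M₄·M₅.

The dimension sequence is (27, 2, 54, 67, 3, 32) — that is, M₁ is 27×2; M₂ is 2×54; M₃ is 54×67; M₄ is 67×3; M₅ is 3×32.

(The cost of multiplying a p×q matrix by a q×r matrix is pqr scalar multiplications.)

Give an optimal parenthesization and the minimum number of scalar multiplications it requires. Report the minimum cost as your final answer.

Adjacent pairs: M₁M₂ = 27·2·54 = 2916; M₂M₃ = 2·54·67 = 7236; M₃M₄ = 54·67·3 = 10854; M₄M₅ = 67·3·32 = 6432.
Length 3: M₁..M₃: k=1: 0+7236+27·2·67=10854; k=2: 2916+0+27·54·67=100602 → min 10854 | M₂..M₄: k=2: 0+10854+2·54·3=11178; k=3: 7236+0+2·67·3=7638 → min 7638 | M₃..M₅: k=3: 0+6432+54·67·32=122208; k=4: 10854+0+54·3·32=16038 → min 16038.
Length 4: M₁..M₄: k=1: 0+7638+27·2·3=7800; k=2: 2916+10854+27·54·3=18144; k=3: 10854+0+27·67·3=16281 → min 7800 | M₂..M₅: k=2: 0+16038+2·54·32=19494; k=3: 7236+6432+2·67·32=17956; k=4: 7638+0+2·3·32=7830 → min 7830.
Length 5: M₁..M₅: k=1: 0+7830+27·2·32=9558; k=2: 2916+16038+27·54·32=65610; k=3: 10854+6432+27·67·32=75174; k=4: 7800+0+27·3·32=10392 → min 9558.
Optimal parenthesization: (M₁·(((M₂·M₃)·M₄)·M₅)) with cost 9558.

9558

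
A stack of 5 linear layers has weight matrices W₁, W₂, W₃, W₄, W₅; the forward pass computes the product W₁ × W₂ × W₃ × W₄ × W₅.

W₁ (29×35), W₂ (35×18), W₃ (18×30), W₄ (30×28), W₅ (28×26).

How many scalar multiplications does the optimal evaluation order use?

60066

Adjacent pairs: W₁W₂ = 29·35·18 = 18270; W₂W₃ = 35·18·30 = 18900; W₃W₄ = 18·30·28 = 15120; W₄W₅ = 30·28·26 = 21840.
Length 3: W₁..W₃: k=1: 0+18900+29·35·30=49350; k=2: 18270+0+29·18·30=33930 → min 33930 | W₂..W₄: k=2: 0+15120+35·18·28=32760; k=3: 18900+0+35·30·28=48300 → min 32760 | W₃..W₅: k=3: 0+21840+18·30·26=35880; k=4: 15120+0+18·28·26=28224 → min 28224.
Length 4: W₁..W₄: k=1: 0+32760+29·35·28=61180; k=2: 18270+15120+29·18·28=48006; k=3: 33930+0+29·30·28=58290 → min 48006 | W₂..W₅: k=2: 0+28224+35·18·26=44604; k=3: 18900+21840+35·30·26=68040; k=4: 32760+0+35·28·26=58240 → min 44604.
Length 5: W₁..W₅: k=1: 0+44604+29·35·26=70994; k=2: 18270+28224+29·18·26=60066; k=3: 33930+21840+29·30·26=78390; k=4: 48006+0+29·28·26=69118 → min 60066.
Optimal order: ((W₁ × W₂) × ((W₃ × W₄) × W₅)) with cost 60066.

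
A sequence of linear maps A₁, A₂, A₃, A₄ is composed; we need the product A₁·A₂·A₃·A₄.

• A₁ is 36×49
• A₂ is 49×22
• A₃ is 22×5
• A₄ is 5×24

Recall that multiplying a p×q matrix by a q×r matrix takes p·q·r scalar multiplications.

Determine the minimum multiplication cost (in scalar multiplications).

18530

Adjacent pairs: A₁A₂ = 36·49·22 = 38808; A₂A₃ = 49·22·5 = 5390; A₃A₄ = 22·5·24 = 2640.
Length 3: A₁..A₃: k=1: 0+5390+36·49·5=14210; k=2: 38808+0+36·22·5=42768 → min 14210 | A₂..A₄: k=2: 0+2640+49·22·24=28512; k=3: 5390+0+49·5·24=11270 → min 11270.
Length 4: A₁..A₄: k=1: 0+11270+36·49·24=53606; k=2: 38808+2640+36·22·24=60456; k=3: 14210+0+36·5·24=18530 → min 18530.
Optimal order: ((A₁·(A₂·A₃))·A₄) with cost 18530.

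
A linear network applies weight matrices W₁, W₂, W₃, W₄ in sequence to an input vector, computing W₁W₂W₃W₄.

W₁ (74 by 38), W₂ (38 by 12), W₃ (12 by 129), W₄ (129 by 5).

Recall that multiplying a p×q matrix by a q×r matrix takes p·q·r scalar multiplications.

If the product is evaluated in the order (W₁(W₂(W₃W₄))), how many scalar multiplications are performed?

24080

(W₃W₄): 12×129 by 129×5 → 12×5, cost 12·129·5 = 7740
(W₂(W₃W₄)): 38×12 by 12×5 → 38×5, cost 38·12·5 = 2280; cumulative 10020
(W₁(W₂(W₃W₄))): 74×38 by 38×5 → 74×5, cost 74·38·5 = 14060; cumulative 24080
Total: 24080 scalar multiplications.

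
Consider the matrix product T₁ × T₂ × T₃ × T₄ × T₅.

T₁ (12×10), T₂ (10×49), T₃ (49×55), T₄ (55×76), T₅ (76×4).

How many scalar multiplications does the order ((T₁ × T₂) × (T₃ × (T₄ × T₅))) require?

35732

(T₁ × T₂): 12×10 by 10×49 → 12×49, cost 12·10·49 = 5880
(T₄ × T₅): 55×76 by 76×4 → 55×4, cost 55·76·4 = 16720
(T₃ × (T₄ × T₅)): 49×55 by 55×4 → 49×4, cost 49·55·4 = 10780; cumulative 27500
((T₁ × T₂) × (T₃ × (T₄ × T₅))): 12×49 by 49×4 → 12×4, cost 12·49·4 = 2352; cumulative 35732
Total: 35732 scalar multiplications.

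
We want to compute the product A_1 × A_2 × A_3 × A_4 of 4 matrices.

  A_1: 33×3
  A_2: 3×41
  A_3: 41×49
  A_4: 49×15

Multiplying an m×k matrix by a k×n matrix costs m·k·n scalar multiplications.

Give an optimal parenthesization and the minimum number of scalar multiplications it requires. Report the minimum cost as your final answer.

9717

Adjacent pairs: A_1A_2 = 33·3·41 = 4059; A_2A_3 = 3·41·49 = 6027; A_3A_4 = 41·49·15 = 30135.
Length 3: A_1..A_3: k=1: 0+6027+33·3·49=10878; k=2: 4059+0+33·41·49=70356 → min 10878 | A_2..A_4: k=2: 0+30135+3·41·15=31980; k=3: 6027+0+3·49·15=8232 → min 8232.
Length 4: A_1..A_4: k=1: 0+8232+33·3·15=9717; k=2: 4059+30135+33·41·15=54489; k=3: 10878+0+33·49·15=35133 → min 9717.
Optimal parenthesization: (A_1 × ((A_2 × A_3) × A_4)) with cost 9717.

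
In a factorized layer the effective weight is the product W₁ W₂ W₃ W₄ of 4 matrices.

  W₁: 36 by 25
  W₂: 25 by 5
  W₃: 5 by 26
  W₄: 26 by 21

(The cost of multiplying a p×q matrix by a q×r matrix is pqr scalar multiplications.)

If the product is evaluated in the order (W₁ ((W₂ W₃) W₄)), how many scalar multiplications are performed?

35800

(W₂ W₃): 25×5 by 5×26 → 25×26, cost 25·5·26 = 3250
((W₂ W₃) W₄): 25×26 by 26×21 → 25×21, cost 25·26·21 = 13650; cumulative 16900
(W₁ ((W₂ W₃) W₄)): 36×25 by 25×21 → 36×21, cost 36·25·21 = 18900; cumulative 35800
Total: 35800 scalar multiplications.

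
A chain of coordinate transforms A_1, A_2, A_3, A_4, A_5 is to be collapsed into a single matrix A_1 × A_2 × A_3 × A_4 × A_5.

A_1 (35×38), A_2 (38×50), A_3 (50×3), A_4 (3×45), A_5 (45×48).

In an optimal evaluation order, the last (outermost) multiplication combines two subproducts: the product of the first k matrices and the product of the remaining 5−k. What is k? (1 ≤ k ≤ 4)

Adjacent pairs: A_1A_2 = 35·38·50 = 66500; A_2A_3 = 38·50·3 = 5700; A_3A_4 = 50·3·45 = 6750; A_4A_5 = 3·45·48 = 6480.
Length 3: A_1..A_3: k=1: 0+5700+35·38·3=9690; k=2: 66500+0+35·50·3=71750 → min 9690 | A_2..A_4: k=2: 0+6750+38·50·45=92250; k=3: 5700+0+38·3·45=10830 → min 10830 | A_3..A_5: k=3: 0+6480+50·3·48=13680; k=4: 6750+0+50·45·48=114750 → min 13680.
Length 4: A_1..A_4: k=1: 0+10830+35·38·45=70680; k=2: 66500+6750+35·50·45=152000; k=3: 9690+0+35·3·45=14415 → min 14415 | A_2..A_5: k=2: 0+13680+38·50·48=104880; k=3: 5700+6480+38·3·48=17652; k=4: 10830+0+38·45·48=92910 → min 17652.
Top-level splits: k=1: (A_1..A_1)·(A_2..A_5) → 0+17652+35·38·48 = 81492; k=2: (A_1..A_2)·(A_3..A_5) → 66500+13680+35·50·48 = 164180; k=3: (A_1..A_3)·(A_4..A_5) → 9690+6480+35·3·48 = 21210; k=4: (A_1..A_4)·(A_5..A_5) → 14415+0+35·45·48 = 90015.
Best split is after A_3, i.e. k = 3.

3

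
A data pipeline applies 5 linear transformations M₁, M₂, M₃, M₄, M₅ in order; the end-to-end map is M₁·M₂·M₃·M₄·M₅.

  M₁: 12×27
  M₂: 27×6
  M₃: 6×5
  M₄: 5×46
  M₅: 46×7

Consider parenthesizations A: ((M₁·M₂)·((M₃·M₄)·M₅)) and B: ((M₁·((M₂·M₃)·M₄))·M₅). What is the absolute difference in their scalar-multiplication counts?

Order A = ((M₁·M₂)·((M₃·M₄)·M₅)): (M₁·M₂): 12×27 by 27×6 → 12×6, cost 12·27·6 = 1944; (M₃·M₄): 6×5 by 5×46 → 6×46, cost 6·5·46 = 1380; ((M₃·M₄)·M₅): 6×46 by 46×7 → 6×7, cost 6·46·7 = 1932; cumulative 3312; ((M₁·M₂)·((M₃·M₄)·M₅)): 12×6 by 6×7 → 12×7, cost 12·6·7 = 504; cumulative 5760. Total 5760.
Order B = ((M₁·((M₂·M₃)·M₄))·M₅): (M₂·M₃): 27×6 by 6×5 → 27×5, cost 27·6·5 = 810; ((M₂·M₃)·M₄): 27×5 by 5×46 → 27×46, cost 27·5·46 = 6210; cumulative 7020; (M₁·((M₂·M₃)·M₄)): 12×27 by 27×46 → 12×46, cost 12·27·46 = 14904; cumulative 21924; ((M₁·((M₂·M₃)·M₄))·M₅): 12×46 by 46×7 → 12×7, cost 12·46·7 = 3864; cumulative 25788. Total 25788.
Difference: |5760 − 25788| = 20028.

20028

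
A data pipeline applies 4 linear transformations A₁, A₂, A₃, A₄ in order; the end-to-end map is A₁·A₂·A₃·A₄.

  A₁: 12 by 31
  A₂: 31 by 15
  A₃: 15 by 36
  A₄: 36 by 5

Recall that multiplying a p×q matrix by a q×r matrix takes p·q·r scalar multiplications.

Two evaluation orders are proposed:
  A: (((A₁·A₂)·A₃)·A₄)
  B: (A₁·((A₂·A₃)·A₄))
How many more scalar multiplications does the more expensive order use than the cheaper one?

9960

Order A = (((A₁·A₂)·A₃)·A₄): (A₁·A₂): 12×31 by 31×15 → 12×15, cost 12·31·15 = 5580; ((A₁·A₂)·A₃): 12×15 by 15×36 → 12×36, cost 12·15·36 = 6480; cumulative 12060; (((A₁·A₂)·A₃)·A₄): 12×36 by 36×5 → 12×5, cost 12·36·5 = 2160; cumulative 14220. Total 14220.
Order B = (A₁·((A₂·A₃)·A₄)): (A₂·A₃): 31×15 by 15×36 → 31×36, cost 31·15·36 = 16740; ((A₂·A₃)·A₄): 31×36 by 36×5 → 31×5, cost 31·36·5 = 5580; cumulative 22320; (A₁·((A₂·A₃)·A₄)): 12×31 by 31×5 → 12×5, cost 12·31·5 = 1860; cumulative 24180. Total 24180.
Difference: |14220 − 24180| = 9960.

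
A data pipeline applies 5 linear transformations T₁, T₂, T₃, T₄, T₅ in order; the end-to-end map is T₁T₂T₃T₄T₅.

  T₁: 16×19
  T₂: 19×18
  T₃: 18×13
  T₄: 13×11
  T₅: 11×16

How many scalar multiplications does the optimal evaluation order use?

12496

Adjacent pairs: T₁T₂ = 16·19·18 = 5472; T₂T₃ = 19·18·13 = 4446; T₃T₄ = 18·13·11 = 2574; T₄T₅ = 13·11·16 = 2288.
Length 3: T₁..T₃: k=1: 0+4446+16·19·13=8398; k=2: 5472+0+16·18·13=9216 → min 8398 | T₂..T₄: k=2: 0+2574+19·18·11=6336; k=3: 4446+0+19·13·11=7163 → min 6336 | T₃..T₅: k=3: 0+2288+18·13·16=6032; k=4: 2574+0+18·11·16=5742 → min 5742.
Length 4: T₁..T₄: k=1: 0+6336+16·19·11=9680; k=2: 5472+2574+16·18·11=11214; k=3: 8398+0+16·13·11=10686 → min 9680 | T₂..T₅: k=2: 0+5742+19·18·16=11214; k=3: 4446+2288+19·13·16=10686; k=4: 6336+0+19·11·16=9680 → min 9680.
Length 5: T₁..T₅: k=1: 0+9680+16·19·16=14544; k=2: 5472+5742+16·18·16=15822; k=3: 8398+2288+16·13·16=14014; k=4: 9680+0+16·11·16=12496 → min 12496.
Optimal order: ((T₁(T₂(T₃T₄)))T₅) with cost 12496.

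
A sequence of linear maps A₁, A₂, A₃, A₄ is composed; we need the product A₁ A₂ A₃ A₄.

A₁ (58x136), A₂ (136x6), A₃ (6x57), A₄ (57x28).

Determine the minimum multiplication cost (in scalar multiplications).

Adjacent pairs: A₁A₂ = 58·136·6 = 47328; A₂A₃ = 136·6·57 = 46512; A₃A₄ = 6·57·28 = 9576.
Length 3: A₁..A₃: k=1: 0+46512+58·136·57=496128; k=2: 47328+0+58·6·57=67164 → min 67164 | A₂..A₄: k=2: 0+9576+136·6·28=32424; k=3: 46512+0+136·57·28=263568 → min 32424.
Length 4: A₁..A₄: k=1: 0+32424+58·136·28=253288; k=2: 47328+9576+58·6·28=66648; k=3: 67164+0+58·57·28=159732 → min 66648.
Optimal order: ((A₁ A₂) (A₃ A₄)) with cost 66648.

66648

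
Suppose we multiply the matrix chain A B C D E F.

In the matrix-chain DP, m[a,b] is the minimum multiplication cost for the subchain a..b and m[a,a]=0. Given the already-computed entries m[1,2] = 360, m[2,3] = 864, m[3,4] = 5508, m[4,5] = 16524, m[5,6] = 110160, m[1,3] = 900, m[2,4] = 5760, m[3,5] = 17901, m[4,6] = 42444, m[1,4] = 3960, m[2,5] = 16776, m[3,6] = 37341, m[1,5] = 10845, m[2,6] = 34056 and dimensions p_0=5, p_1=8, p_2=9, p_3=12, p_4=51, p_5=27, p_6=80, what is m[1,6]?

21645

m[1,6] = min over k∈[1,5] of m[1,k]+m[k+1,6]+p_{0}·p_k·p_{6}.
k=1: 0 + 34056 + 5·8·80 = 37256; k=2: 360 + 37341 + 5·9·80 = 41301; k=3: 900 + 42444 + 5·12·80 = 48144; k=4: 3960 + 110160 + 5·51·80 = 134520; k=5: 10845 + 0 + 5·27·80 = 21645.
Minimum: 21645 at k=5.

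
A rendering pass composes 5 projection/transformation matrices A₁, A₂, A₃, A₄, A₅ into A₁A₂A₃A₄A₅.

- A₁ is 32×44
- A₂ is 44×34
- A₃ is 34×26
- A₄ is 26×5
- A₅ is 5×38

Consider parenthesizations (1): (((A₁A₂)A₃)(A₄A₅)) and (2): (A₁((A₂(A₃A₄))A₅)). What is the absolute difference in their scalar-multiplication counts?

Order (1) = (((A₁A₂)A₃)(A₄A₅)): (A₁A₂): 32×44 by 44×34 → 32×34, cost 32·44·34 = 47872; ((A₁A₂)A₃): 32×34 by 34×26 → 32×26, cost 32·34·26 = 28288; cumulative 76160; (A₄A₅): 26×5 by 5×38 → 26×38, cost 26·5·38 = 4940; (((A₁A₂)A₃)(A₄A₅)): 32×26 by 26×38 → 32×38, cost 32·26·38 = 31616; cumulative 112716. Total 112716.
Order (2) = (A₁((A₂(A₃A₄))A₅)): (A₃A₄): 34×26 by 26×5 → 34×5, cost 34·26·5 = 4420; (A₂(A₃A₄)): 44×34 by 34×5 → 44×5, cost 44·34·5 = 7480; cumulative 11900; ((A₂(A₃A₄))A₅): 44×5 by 5×38 → 44×38, cost 44·5·38 = 8360; cumulative 20260; (A₁((A₂(A₃A₄))A₅)): 32×44 by 44×38 → 32×38, cost 32·44·38 = 53504; cumulative 73764. Total 73764.
Difference: |112716 − 73764| = 38952.

38952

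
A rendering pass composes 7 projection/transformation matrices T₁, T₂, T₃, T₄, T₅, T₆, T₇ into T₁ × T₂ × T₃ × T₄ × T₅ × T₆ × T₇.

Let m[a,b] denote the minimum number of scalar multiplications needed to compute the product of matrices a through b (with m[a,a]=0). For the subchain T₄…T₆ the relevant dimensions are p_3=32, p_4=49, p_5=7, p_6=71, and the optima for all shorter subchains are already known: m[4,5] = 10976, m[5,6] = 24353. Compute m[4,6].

26880

m[4,6] = min over k∈[4,5] of m[4,k]+m[k+1,6]+p_{3}·p_k·p_{6}.
k=4: 0 + 24353 + 32·49·71 = 135681; k=5: 10976 + 0 + 32·7·71 = 26880.
Minimum: 26880 at k=5.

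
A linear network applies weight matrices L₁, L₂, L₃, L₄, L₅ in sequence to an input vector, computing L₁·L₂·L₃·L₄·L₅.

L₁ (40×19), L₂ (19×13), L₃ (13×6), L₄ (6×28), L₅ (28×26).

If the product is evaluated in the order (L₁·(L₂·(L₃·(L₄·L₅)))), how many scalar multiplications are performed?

32578

(L₄·L₅): 6×28 by 28×26 → 6×26, cost 6·28·26 = 4368
(L₃·(L₄·L₅)): 13×6 by 6×26 → 13×26, cost 13·6·26 = 2028; cumulative 6396
(L₂·(L₃·(L₄·L₅))): 19×13 by 13×26 → 19×26, cost 19·13·26 = 6422; cumulative 12818
(L₁·(L₂·(L₃·(L₄·L₅)))): 40×19 by 19×26 → 40×26, cost 40·19·26 = 19760; cumulative 32578
Total: 32578 scalar multiplications.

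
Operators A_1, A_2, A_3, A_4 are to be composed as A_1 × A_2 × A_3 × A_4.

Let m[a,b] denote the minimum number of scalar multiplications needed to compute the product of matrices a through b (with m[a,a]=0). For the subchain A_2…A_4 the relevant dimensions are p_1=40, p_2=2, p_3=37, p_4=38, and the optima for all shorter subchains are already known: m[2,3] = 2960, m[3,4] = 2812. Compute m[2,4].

m[2,4] = min over k∈[2,3] of m[2,k]+m[k+1,4]+p_{1}·p_k·p_{4}.
k=2: 0 + 2812 + 40·2·38 = 5852; k=3: 2960 + 0 + 40·37·38 = 59200.
Minimum: 5852 at k=2.

5852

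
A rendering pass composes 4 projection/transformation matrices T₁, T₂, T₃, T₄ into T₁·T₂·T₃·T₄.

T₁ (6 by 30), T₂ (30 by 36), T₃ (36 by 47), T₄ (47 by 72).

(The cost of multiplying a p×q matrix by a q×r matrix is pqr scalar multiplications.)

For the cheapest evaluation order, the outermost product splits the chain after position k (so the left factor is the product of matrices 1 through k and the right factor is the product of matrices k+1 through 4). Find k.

Adjacent pairs: T₁T₂ = 6·30·36 = 6480; T₂T₃ = 30·36·47 = 50760; T₃T₄ = 36·47·72 = 121824.
Length 3: T₁..T₃: k=1: 0+50760+6·30·47=59220; k=2: 6480+0+6·36·47=16632 → min 16632 | T₂..T₄: k=2: 0+121824+30·36·72=199584; k=3: 50760+0+30·47·72=152280 → min 152280.
Top-level splits: k=1: (T₁..T₁)·(T₂..T₄) → 0+152280+6·30·72 = 165240; k=2: (T₁..T₂)·(T₃..T₄) → 6480+121824+6·36·72 = 143856; k=3: (T₁..T₃)·(T₄..T₄) → 16632+0+6·47·72 = 36936.
Best split is after T₃, i.e. k = 3.

3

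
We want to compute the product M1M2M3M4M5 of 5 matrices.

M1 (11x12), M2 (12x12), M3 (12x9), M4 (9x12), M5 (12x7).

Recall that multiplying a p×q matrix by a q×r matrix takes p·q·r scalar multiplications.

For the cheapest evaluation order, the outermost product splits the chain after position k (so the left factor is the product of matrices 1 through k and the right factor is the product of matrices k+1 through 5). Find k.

1

Adjacent pairs: M1M2 = 11·12·12 = 1584; M2M3 = 12·12·9 = 1296; M3M4 = 12·9·12 = 1296; M4M5 = 9·12·7 = 756.
Length 3: M1..M3: k=1: 0+1296+11·12·9=2484; k=2: 1584+0+11·12·9=2772 → min 2484 | M2..M4: k=2: 0+1296+12·12·12=3024; k=3: 1296+0+12·9·12=2592 → min 2592 | M3..M5: k=3: 0+756+12·9·7=1512; k=4: 1296+0+12·12·7=2304 → min 1512.
Length 4: M1..M4: k=1: 0+2592+11·12·12=4176; k=2: 1584+1296+11·12·12=4464; k=3: 2484+0+11·9·12=3672 → min 3672 | M2..M5: k=2: 0+1512+12·12·7=2520; k=3: 1296+756+12·9·7=2808; k=4: 2592+0+12·12·7=3600 → min 2520.
Top-level splits: k=1: (M1..M1)·(M2..M5) → 0+2520+11·12·7 = 3444; k=2: (M1..M2)·(M3..M5) → 1584+1512+11·12·7 = 4020; k=3: (M1..M3)·(M4..M5) → 2484+756+11·9·7 = 3933; k=4: (M1..M4)·(M5..M5) → 3672+0+11·12·7 = 4596.
Best split is after M1, i.e. k = 1.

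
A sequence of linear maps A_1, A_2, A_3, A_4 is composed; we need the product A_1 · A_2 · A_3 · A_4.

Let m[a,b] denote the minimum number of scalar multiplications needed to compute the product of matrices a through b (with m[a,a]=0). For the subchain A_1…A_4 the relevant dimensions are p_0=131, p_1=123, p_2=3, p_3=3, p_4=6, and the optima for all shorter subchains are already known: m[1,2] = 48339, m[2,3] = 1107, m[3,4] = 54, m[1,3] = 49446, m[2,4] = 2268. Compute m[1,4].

50751

m[1,4] = min over k∈[1,3] of m[1,k]+m[k+1,4]+p_{0}·p_k·p_{4}.
k=1: 0 + 2268 + 131·123·6 = 98946; k=2: 48339 + 54 + 131·3·6 = 50751; k=3: 49446 + 0 + 131·3·6 = 51804.
Minimum: 50751 at k=2.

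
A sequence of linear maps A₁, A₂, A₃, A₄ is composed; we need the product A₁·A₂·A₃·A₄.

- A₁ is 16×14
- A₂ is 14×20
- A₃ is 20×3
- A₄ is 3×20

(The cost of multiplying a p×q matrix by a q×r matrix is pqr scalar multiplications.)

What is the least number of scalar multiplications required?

2472

Adjacent pairs: A₁A₂ = 16·14·20 = 4480; A₂A₃ = 14·20·3 = 840; A₃A₄ = 20·3·20 = 1200.
Length 3: A₁..A₃: k=1: 0+840+16·14·3=1512; k=2: 4480+0+16·20·3=5440 → min 1512 | A₂..A₄: k=2: 0+1200+14·20·20=6800; k=3: 840+0+14·3·20=1680 → min 1680.
Length 4: A₁..A₄: k=1: 0+1680+16·14·20=6160; k=2: 4480+1200+16·20·20=12080; k=3: 1512+0+16·3·20=2472 → min 2472.
Optimal order: ((A₁·(A₂·A₃))·A₄) with cost 2472.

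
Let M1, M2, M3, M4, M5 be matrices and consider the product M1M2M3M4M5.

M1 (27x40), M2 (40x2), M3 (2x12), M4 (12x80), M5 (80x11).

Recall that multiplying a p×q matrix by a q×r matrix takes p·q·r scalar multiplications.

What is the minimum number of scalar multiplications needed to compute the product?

6434

Adjacent pairs: M1M2 = 27·40·2 = 2160; M2M3 = 40·2·12 = 960; M3M4 = 2·12·80 = 1920; M4M5 = 12·80·11 = 10560.
Length 3: M1..M3: k=1: 0+960+27·40·12=13920; k=2: 2160+0+27·2·12=2808 → min 2808 | M2..M4: k=2: 0+1920+40·2·80=8320; k=3: 960+0+40·12·80=39360 → min 8320 | M3..M5: k=3: 0+10560+2·12·11=10824; k=4: 1920+0+2·80·11=3680 → min 3680.
Length 4: M1..M4: k=1: 0+8320+27·40·80=94720; k=2: 2160+1920+27·2·80=8400; k=3: 2808+0+27·12·80=28728 → min 8400 | M2..M5: k=2: 0+3680+40·2·11=4560; k=3: 960+10560+40·12·11=16800; k=4: 8320+0+40·80·11=43520 → min 4560.
Length 5: M1..M5: k=1: 0+4560+27·40·11=16440; k=2: 2160+3680+27·2·11=6434; k=3: 2808+10560+27·12·11=16932; k=4: 8400+0+27·80·11=32160 → min 6434.
Optimal order: ((M1M2)((M3M4)M5)) with cost 6434.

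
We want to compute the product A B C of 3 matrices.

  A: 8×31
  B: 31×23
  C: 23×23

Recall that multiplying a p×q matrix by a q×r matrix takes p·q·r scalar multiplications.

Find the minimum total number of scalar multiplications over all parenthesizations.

Order (A (B C)): (B C): 31×23 by 23×23 → 31×23, cost 31·23·23 = 16399; (A (B C)): 8×31 by 31×23 → 8×23, cost 8·31·23 = 5704; cumulative 22103. Total 22103.
Order ((A B) C): (A B): 8×31 by 31×23 → 8×23, cost 8·31·23 = 5704; ((A B) C): 8×23 by 23×23 → 8×23, cost 8·23·23 = 4232; cumulative 9936. Total 9936.
Minimum: 9936.

9936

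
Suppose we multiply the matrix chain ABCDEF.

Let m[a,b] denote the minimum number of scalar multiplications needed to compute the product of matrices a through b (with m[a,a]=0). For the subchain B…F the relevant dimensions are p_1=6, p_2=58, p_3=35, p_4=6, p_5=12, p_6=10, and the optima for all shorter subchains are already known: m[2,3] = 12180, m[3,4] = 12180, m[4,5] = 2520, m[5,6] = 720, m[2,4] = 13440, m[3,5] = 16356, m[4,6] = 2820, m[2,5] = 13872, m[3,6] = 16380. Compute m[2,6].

14520

m[2,6] = min over k∈[2,5] of m[2,k]+m[k+1,6]+p_{1}·p_k·p_{6}.
k=2: 0 + 16380 + 6·58·10 = 19860; k=3: 12180 + 2820 + 6·35·10 = 17100; k=4: 13440 + 720 + 6·6·10 = 14520; k=5: 13872 + 0 + 6·12·10 = 14592.
Minimum: 14520 at k=4.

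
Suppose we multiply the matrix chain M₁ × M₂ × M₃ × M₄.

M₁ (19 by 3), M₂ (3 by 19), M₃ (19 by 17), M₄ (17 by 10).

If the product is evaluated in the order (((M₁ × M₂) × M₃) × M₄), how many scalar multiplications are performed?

10450

(M₁ × M₂): 19×3 by 3×19 → 19×19, cost 19·3·19 = 1083
((M₁ × M₂) × M₃): 19×19 by 19×17 → 19×17, cost 19·19·17 = 6137; cumulative 7220
(((M₁ × M₂) × M₃) × M₄): 19×17 by 17×10 → 19×10, cost 19·17·10 = 3230; cumulative 10450
Total: 10450 scalar multiplications.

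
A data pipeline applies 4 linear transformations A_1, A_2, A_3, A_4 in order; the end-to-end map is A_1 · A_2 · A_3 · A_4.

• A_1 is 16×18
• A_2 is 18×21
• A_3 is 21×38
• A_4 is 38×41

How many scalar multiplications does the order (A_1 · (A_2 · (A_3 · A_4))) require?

(A_3 · A_4): 21×38 by 38×41 → 21×41, cost 21·38·41 = 32718
(A_2 · (A_3 · A_4)): 18×21 by 21×41 → 18×41, cost 18·21·41 = 15498; cumulative 48216
(A_1 · (A_2 · (A_3 · A_4))): 16×18 by 18×41 → 16×41, cost 16·18·41 = 11808; cumulative 60024
Total: 60024 scalar multiplications.

60024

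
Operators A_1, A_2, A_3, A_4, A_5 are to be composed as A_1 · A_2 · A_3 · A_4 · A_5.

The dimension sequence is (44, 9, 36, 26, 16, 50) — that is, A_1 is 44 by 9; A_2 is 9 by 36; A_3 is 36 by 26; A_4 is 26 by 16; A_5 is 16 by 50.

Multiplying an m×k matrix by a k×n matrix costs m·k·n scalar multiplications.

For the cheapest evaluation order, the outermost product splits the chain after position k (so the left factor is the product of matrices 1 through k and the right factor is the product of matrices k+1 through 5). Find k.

Adjacent pairs: A_1A_2 = 44·9·36 = 14256; A_2A_3 = 9·36·26 = 8424; A_3A_4 = 36·26·16 = 14976; A_4A_5 = 26·16·50 = 20800.
Length 3: A_1..A_3: k=1: 0+8424+44·9·26=18720; k=2: 14256+0+44·36·26=55440 → min 18720 | A_2..A_4: k=2: 0+14976+9·36·16=20160; k=3: 8424+0+9·26·16=12168 → min 12168 | A_3..A_5: k=3: 0+20800+36·26·50=67600; k=4: 14976+0+36·16·50=43776 → min 43776.
Length 4: A_1..A_4: k=1: 0+12168+44·9·16=18504; k=2: 14256+14976+44·36·16=54576; k=3: 18720+0+44·26·16=37024 → min 18504 | A_2..A_5: k=2: 0+43776+9·36·50=59976; k=3: 8424+20800+9·26·50=40924; k=4: 12168+0+9·16·50=19368 → min 19368.
Top-level splits: k=1: (A_1..A_1)·(A_2..A_5) → 0+19368+44·9·50 = 39168; k=2: (A_1..A_2)·(A_3..A_5) → 14256+43776+44·36·50 = 137232; k=3: (A_1..A_3)·(A_4..A_5) → 18720+20800+44·26·50 = 96720; k=4: (A_1..A_4)·(A_5..A_5) → 18504+0+44·16·50 = 53704.
Best split is after A_1, i.e. k = 1.

1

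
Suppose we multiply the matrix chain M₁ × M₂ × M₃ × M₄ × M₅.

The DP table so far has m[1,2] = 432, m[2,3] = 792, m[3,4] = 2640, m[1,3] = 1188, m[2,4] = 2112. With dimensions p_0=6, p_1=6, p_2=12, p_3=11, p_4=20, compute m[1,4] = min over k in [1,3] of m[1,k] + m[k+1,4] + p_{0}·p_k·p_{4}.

m[1,4] = min over k∈[1,3] of m[1,k]+m[k+1,4]+p_{0}·p_k·p_{4}.
k=1: 0 + 2112 + 6·6·20 = 2832; k=2: 432 + 2640 + 6·12·20 = 4512; k=3: 1188 + 0 + 6·11·20 = 2508.
Minimum: 2508 at k=3.

2508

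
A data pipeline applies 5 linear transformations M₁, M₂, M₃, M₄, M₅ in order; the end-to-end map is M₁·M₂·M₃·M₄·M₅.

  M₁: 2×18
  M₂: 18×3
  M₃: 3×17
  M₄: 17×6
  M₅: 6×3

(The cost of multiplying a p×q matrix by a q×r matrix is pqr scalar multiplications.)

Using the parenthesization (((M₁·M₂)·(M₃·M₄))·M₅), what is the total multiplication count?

486

(M₁·M₂): 2×18 by 18×3 → 2×3, cost 2·18·3 = 108
(M₃·M₄): 3×17 by 17×6 → 3×6, cost 3·17·6 = 306
((M₁·M₂)·(M₃·M₄)): 2×3 by 3×6 → 2×6, cost 2·3·6 = 36; cumulative 450
(((M₁·M₂)·(M₃·M₄))·M₅): 2×6 by 6×3 → 2×3, cost 2·6·3 = 36; cumulative 486
Total: 486 scalar multiplications.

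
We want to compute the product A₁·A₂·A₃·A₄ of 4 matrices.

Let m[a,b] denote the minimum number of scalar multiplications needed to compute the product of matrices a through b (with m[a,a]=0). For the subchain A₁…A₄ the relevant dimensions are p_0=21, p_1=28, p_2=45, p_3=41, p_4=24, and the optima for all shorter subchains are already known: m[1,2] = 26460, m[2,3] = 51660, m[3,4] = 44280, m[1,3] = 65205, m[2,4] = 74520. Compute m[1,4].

85869

m[1,4] = min over k∈[1,3] of m[1,k]+m[k+1,4]+p_{0}·p_k·p_{4}.
k=1: 0 + 74520 + 21·28·24 = 88632; k=2: 26460 + 44280 + 21·45·24 = 93420; k=3: 65205 + 0 + 21·41·24 = 85869.
Minimum: 85869 at k=3.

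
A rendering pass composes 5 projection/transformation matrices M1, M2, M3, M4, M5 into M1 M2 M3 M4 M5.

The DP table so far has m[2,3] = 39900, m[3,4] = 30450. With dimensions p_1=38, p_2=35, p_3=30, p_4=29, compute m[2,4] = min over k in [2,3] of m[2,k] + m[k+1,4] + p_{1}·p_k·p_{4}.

69020

m[2,4] = min over k∈[2,3] of m[2,k]+m[k+1,4]+p_{1}·p_k·p_{4}.
k=2: 0 + 30450 + 38·35·29 = 69020; k=3: 39900 + 0 + 38·30·29 = 72960.
Minimum: 69020 at k=2.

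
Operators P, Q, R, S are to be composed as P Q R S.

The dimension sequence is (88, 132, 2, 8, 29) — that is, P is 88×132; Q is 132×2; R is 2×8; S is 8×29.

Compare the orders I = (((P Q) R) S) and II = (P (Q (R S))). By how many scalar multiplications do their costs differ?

Order I = (((P Q) R) S): (P Q): 88×132 by 132×2 → 88×2, cost 88·132·2 = 23232; ((P Q) R): 88×2 by 2×8 → 88×8, cost 88·2·8 = 1408; cumulative 24640; (((P Q) R) S): 88×8 by 8×29 → 88×29, cost 88·8·29 = 20416; cumulative 45056. Total 45056.
Order II = (P (Q (R S))): (R S): 2×8 by 8×29 → 2×29, cost 2·8·29 = 464; (Q (R S)): 132×2 by 2×29 → 132×29, cost 132·2·29 = 7656; cumulative 8120; (P (Q (R S))): 88×132 by 132×29 → 88×29, cost 88·132·29 = 336864; cumulative 344984. Total 344984.
Difference: |45056 − 344984| = 299928.

299928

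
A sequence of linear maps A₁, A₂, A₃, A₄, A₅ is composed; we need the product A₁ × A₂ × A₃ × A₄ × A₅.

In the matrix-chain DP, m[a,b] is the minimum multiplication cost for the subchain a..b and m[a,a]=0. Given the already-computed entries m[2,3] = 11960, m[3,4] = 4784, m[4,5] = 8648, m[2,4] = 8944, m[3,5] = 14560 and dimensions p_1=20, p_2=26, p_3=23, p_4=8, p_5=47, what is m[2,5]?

m[2,5] = min over k∈[2,4] of m[2,k]+m[k+1,5]+p_{1}·p_k·p_{5}.
k=2: 0 + 14560 + 20·26·47 = 39000; k=3: 11960 + 8648 + 20·23·47 = 42228; k=4: 8944 + 0 + 20·8·47 = 16464.
Minimum: 16464 at k=4.

16464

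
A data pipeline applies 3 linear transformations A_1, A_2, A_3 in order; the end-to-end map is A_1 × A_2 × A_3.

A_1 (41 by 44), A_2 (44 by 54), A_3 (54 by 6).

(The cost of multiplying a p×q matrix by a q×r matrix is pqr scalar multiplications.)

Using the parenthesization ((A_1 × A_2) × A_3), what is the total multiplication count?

(A_1 × A_2): 41×44 by 44×54 → 41×54, cost 41·44·54 = 97416
((A_1 × A_2) × A_3): 41×54 by 54×6 → 41×6, cost 41·54·6 = 13284; cumulative 110700
Total: 110700 scalar multiplications.

110700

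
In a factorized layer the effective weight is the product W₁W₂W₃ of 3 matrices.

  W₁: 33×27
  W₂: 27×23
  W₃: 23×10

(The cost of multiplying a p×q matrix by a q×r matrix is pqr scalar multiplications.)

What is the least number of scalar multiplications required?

15120

Order (W₁(W₂W₃)): (W₂W₃): 27×23 by 23×10 → 27×10, cost 27·23·10 = 6210; (W₁(W₂W₃)): 33×27 by 27×10 → 33×10, cost 33·27·10 = 8910; cumulative 15120. Total 15120.
Order ((W₁W₂)W₃): (W₁W₂): 33×27 by 27×23 → 33×23, cost 33·27·23 = 20493; ((W₁W₂)W₃): 33×23 by 23×10 → 33×10, cost 33·23·10 = 7590; cumulative 28083. Total 28083.
Minimum: 15120.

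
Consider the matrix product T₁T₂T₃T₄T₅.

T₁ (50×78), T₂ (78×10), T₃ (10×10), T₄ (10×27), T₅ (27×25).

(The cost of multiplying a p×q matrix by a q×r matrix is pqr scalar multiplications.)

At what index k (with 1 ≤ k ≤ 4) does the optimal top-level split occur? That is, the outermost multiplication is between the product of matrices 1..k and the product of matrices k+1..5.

Adjacent pairs: T₁T₂ = 50·78·10 = 39000; T₂T₃ = 78·10·10 = 7800; T₃T₄ = 10·10·27 = 2700; T₄T₅ = 10·27·25 = 6750.
Length 3: T₁..T₃: k=1: 0+7800+50·78·10=46800; k=2: 39000+0+50·10·10=44000 → min 44000 | T₂..T₄: k=2: 0+2700+78·10·27=23760; k=3: 7800+0+78·10·27=28860 → min 23760 | T₃..T₅: k=3: 0+6750+10·10·25=9250; k=4: 2700+0+10·27·25=9450 → min 9250.
Length 4: T₁..T₄: k=1: 0+23760+50·78·27=129060; k=2: 39000+2700+50·10·27=55200; k=3: 44000+0+50·10·27=57500 → min 55200 | T₂..T₅: k=2: 0+9250+78·10·25=28750; k=3: 7800+6750+78·10·25=34050; k=4: 23760+0+78·27·25=76410 → min 28750.
Top-level splits: k=1: (T₁..T₁)·(T₂..T₅) → 0+28750+50·78·25 = 126250; k=2: (T₁..T₂)·(T₃..T₅) → 39000+9250+50·10·25 = 60750; k=3: (T₁..T₃)·(T₄..T₅) → 44000+6750+50·10·25 = 63250; k=4: (T₁..T₄)·(T₅..T₅) → 55200+0+50·27·25 = 88950.
Best split is after T₂, i.e. k = 2.

2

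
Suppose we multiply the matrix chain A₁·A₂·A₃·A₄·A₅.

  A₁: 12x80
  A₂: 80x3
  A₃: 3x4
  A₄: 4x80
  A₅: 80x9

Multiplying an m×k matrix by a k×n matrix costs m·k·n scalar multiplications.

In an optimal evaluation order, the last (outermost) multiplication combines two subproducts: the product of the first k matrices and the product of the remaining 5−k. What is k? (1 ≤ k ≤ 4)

Adjacent pairs: A₁A₂ = 12·80·3 = 2880; A₂A₃ = 80·3·4 = 960; A₃A₄ = 3·4·80 = 960; A₄A₅ = 4·80·9 = 2880.
Length 3: A₁..A₃: k=1: 0+960+12·80·4=4800; k=2: 2880+0+12·3·4=3024 → min 3024 | A₂..A₄: k=2: 0+960+80·3·80=20160; k=3: 960+0+80·4·80=26560 → min 20160 | A₃..A₅: k=3: 0+2880+3·4·9=2988; k=4: 960+0+3·80·9=3120 → min 2988.
Length 4: A₁..A₄: k=1: 0+20160+12·80·80=96960; k=2: 2880+960+12·3·80=6720; k=3: 3024+0+12·4·80=6864 → min 6720 | A₂..A₅: k=2: 0+2988+80·3·9=5148; k=3: 960+2880+80·4·9=6720; k=4: 20160+0+80·80·9=77760 → min 5148.
Top-level splits: k=1: (A₁..A₁)·(A₂..A₅) → 0+5148+12·80·9 = 13788; k=2: (A₁..A₂)·(A₃..A₅) → 2880+2988+12·3·9 = 6192; k=3: (A₁..A₃)·(A₄..A₅) → 3024+2880+12·4·9 = 6336; k=4: (A₁..A₄)·(A₅..A₅) → 6720+0+12·80·9 = 15360.
Best split is after A₂, i.e. k = 2.

2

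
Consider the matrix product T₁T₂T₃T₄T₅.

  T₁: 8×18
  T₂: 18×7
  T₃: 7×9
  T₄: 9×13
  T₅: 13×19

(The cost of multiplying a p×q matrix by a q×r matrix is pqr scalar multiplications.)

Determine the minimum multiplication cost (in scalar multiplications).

Adjacent pairs: T₁T₂ = 8·18·7 = 1008; T₂T₃ = 18·7·9 = 1134; T₃T₄ = 7·9·13 = 819; T₄T₅ = 9·13·19 = 2223.
Length 3: T₁..T₃: k=1: 0+1134+8·18·9=2430; k=2: 1008+0+8·7·9=1512 → min 1512 | T₂..T₄: k=2: 0+819+18·7·13=2457; k=3: 1134+0+18·9·13=3240 → min 2457 | T₃..T₅: k=3: 0+2223+7·9·19=3420; k=4: 819+0+7·13·19=2548 → min 2548.
Length 4: T₁..T₄: k=1: 0+2457+8·18·13=4329; k=2: 1008+819+8·7·13=2555; k=3: 1512+0+8·9·13=2448 → min 2448 | T₂..T₅: k=2: 0+2548+18·7·19=4942; k=3: 1134+2223+18·9·19=6435; k=4: 2457+0+18·13·19=6903 → min 4942.
Length 5: T₁..T₅: k=1: 0+4942+8·18·19=7678; k=2: 1008+2548+8·7·19=4620; k=3: 1512+2223+8·9·19=5103; k=4: 2448+0+8·13·19=4424 → min 4424.
Optimal order: ((((T₁T₂)T₃)T₄)T₅) with cost 4424.

4424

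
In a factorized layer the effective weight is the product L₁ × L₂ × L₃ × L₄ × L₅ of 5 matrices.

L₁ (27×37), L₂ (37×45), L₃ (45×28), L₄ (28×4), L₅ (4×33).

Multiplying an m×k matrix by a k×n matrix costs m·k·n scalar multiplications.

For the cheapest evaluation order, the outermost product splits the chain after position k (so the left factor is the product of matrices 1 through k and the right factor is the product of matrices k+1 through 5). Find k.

4

Adjacent pairs: L₁L₂ = 27·37·45 = 44955; L₂L₃ = 37·45·28 = 46620; L₃L₄ = 45·28·4 = 5040; L₄L₅ = 28·4·33 = 3696.
Length 3: L₁..L₃: k=1: 0+46620+27·37·28=74592; k=2: 44955+0+27·45·28=78975 → min 74592 | L₂..L₄: k=2: 0+5040+37·45·4=11700; k=3: 46620+0+37·28·4=50764 → min 11700 | L₃..L₅: k=3: 0+3696+45·28·33=45276; k=4: 5040+0+45·4·33=10980 → min 10980.
Length 4: L₁..L₄: k=1: 0+11700+27·37·4=15696; k=2: 44955+5040+27·45·4=54855; k=3: 74592+0+27·28·4=77616 → min 15696 | L₂..L₅: k=2: 0+10980+37·45·33=65925; k=3: 46620+3696+37·28·33=84504; k=4: 11700+0+37·4·33=16584 → min 16584.
Top-level splits: k=1: (L₁..L₁)·(L₂..L₅) → 0+16584+27·37·33 = 49551; k=2: (L₁..L₂)·(L₃..L₅) → 44955+10980+27·45·33 = 96030; k=3: (L₁..L₃)·(L₄..L₅) → 74592+3696+27·28·33 = 103236; k=4: (L₁..L₄)·(L₅..L₅) → 15696+0+27·4·33 = 19260.
Best split is after L₄, i.e. k = 4.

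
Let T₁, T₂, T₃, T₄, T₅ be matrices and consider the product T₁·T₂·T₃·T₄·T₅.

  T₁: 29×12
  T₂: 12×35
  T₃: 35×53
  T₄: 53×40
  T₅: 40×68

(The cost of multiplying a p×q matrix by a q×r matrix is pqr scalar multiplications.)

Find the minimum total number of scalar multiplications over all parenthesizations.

104004

Adjacent pairs: T₁T₂ = 29·12·35 = 12180; T₂T₃ = 12·35·53 = 22260; T₃T₄ = 35·53·40 = 74200; T₄T₅ = 53·40·68 = 144160.
Length 3: T₁..T₃: k=1: 0+22260+29·12·53=40704; k=2: 12180+0+29·35·53=65975 → min 40704 | T₂..T₄: k=2: 0+74200+12·35·40=91000; k=3: 22260+0+12·53·40=47700 → min 47700 | T₃..T₅: k=3: 0+144160+35·53·68=270300; k=4: 74200+0+35·40·68=169400 → min 169400.
Length 4: T₁..T₄: k=1: 0+47700+29·12·40=61620; k=2: 12180+74200+29·35·40=126980; k=3: 40704+0+29·53·40=102184 → min 61620 | T₂..T₅: k=2: 0+169400+12·35·68=197960; k=3: 22260+144160+12·53·68=209668; k=4: 47700+0+12·40·68=80340 → min 80340.
Length 5: T₁..T₅: k=1: 0+80340+29·12·68=104004; k=2: 12180+169400+29·35·68=250600; k=3: 40704+144160+29·53·68=289380; k=4: 61620+0+29·40·68=140500 → min 104004.
Optimal order: (T₁·(((T₂·T₃)·T₄)·T₅)) with cost 104004.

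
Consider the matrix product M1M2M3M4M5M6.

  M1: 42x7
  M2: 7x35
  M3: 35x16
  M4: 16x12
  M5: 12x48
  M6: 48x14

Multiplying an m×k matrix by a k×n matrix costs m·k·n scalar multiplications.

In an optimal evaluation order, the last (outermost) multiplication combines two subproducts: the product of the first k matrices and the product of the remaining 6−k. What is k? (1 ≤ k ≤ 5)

Adjacent pairs: M1M2 = 42·7·35 = 10290; M2M3 = 7·35·16 = 3920; M3M4 = 35·16·12 = 6720; M4M5 = 16·12·48 = 9216; M5M6 = 12·48·14 = 8064.
Length 3: M1..M3: k=1: 0+3920+42·7·16=8624; k=2: 10290+0+42·35·16=33810 → min 8624 | M2..M4: k=2: 0+6720+7·35·12=9660; k=3: 3920+0+7·16·12=5264 → min 5264 | M3..M5: k=3: 0+9216+35·16·48=36096; k=4: 6720+0+35·12·48=26880 → min 26880 | M4..M6: k=4: 0+8064+16·12·14=10752; k=5: 9216+0+16·48·14=19968 → min 10752.
Length 4: M1..M4: k=1: 0+5264+42·7·12=8792; k=2: 10290+6720+42·35·12=34650; k=3: 8624+0+42·16·12=16688 → min 8792 | M2..M5: k=2: 0+26880+7·35·48=38640; k=3: 3920+9216+7·16·48=18512; k=4: 5264+0+7·12·48=9296 → min 9296 | M3..M6: k=3: 0+10752+35·16·14=18592; k=4: 6720+8064+35·12·14=20664; k=5: 26880+0+35·48·14=50400 → min 18592.
Length 5: M1..M5: k=1: 0+9296+42·7·48=23408; k=2: 10290+26880+42·35·48=107730; k=3: 8624+9216+42·16·48=50096; k=4: 8792+0+42·12·48=32984 → min 23408 | M2..M6: k=2: 0+18592+7·35·14=22022; k=3: 3920+10752+7·16·14=16240; k=4: 5264+8064+7·12·14=14504; k=5: 9296+0+7·48·14=14000 → min 14000.
Top-level splits: k=1: (M1..M1)·(M2..M6) → 0+14000+42·7·14 = 18116; k=2: (M1..M2)·(M3..M6) → 10290+18592+42·35·14 = 49462; k=3: (M1..M3)·(M4..M6) → 8624+10752+42·16·14 = 28784; k=4: (M1..M4)·(M5..M6) → 8792+8064+42·12·14 = 23912; k=5: (M1..M5)·(M6..M6) → 23408+0+42·48·14 = 51632.
Best split is after M1, i.e. k = 1.

1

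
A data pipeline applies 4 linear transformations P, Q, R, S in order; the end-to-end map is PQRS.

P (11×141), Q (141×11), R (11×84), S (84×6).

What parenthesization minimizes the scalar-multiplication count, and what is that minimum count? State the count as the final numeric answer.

23331

Adjacent pairs: PQ = 11·141·11 = 17061; QR = 141·11·84 = 130284; RS = 11·84·6 = 5544.
Length 3: P..R: k=1: 0+130284+11·141·84=260568; k=2: 17061+0+11·11·84=27225 → min 27225 | Q..S: k=2: 0+5544+141·11·6=14850; k=3: 130284+0+141·84·6=201348 → min 14850.
Length 4: P..S: k=1: 0+14850+11·141·6=24156; k=2: 17061+5544+11·11·6=23331; k=3: 27225+0+11·84·6=32769 → min 23331.
Optimal parenthesization: ((PQ)(RS)) with cost 23331.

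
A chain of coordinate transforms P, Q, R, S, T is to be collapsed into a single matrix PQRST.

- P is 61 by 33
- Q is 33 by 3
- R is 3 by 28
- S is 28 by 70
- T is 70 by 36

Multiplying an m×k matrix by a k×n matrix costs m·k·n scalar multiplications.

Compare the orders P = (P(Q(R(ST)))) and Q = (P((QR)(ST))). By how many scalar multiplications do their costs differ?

29448

Order P = (P(Q(R(ST)))): (ST): 28×70 by 70×36 → 28×36, cost 28·70·36 = 70560; (R(ST)): 3×28 by 28×36 → 3×36, cost 3·28·36 = 3024; cumulative 73584; (Q(R(ST))): 33×3 by 3×36 → 33×36, cost 33·3·36 = 3564; cumulative 77148; (P(Q(R(ST)))): 61×33 by 33×36 → 61×36, cost 61·33·36 = 72468; cumulative 149616. Total 149616.
Order Q = (P((QR)(ST))): (QR): 33×3 by 3×28 → 33×28, cost 33·3·28 = 2772; (ST): 28×70 by 70×36 → 28×36, cost 28·70·36 = 70560; ((QR)(ST)): 33×28 by 28×36 → 33×36, cost 33·28·36 = 33264; cumulative 106596; (P((QR)(ST))): 61×33 by 33×36 → 61×36, cost 61·33·36 = 72468; cumulative 179064. Total 179064.
Difference: |149616 − 179064| = 29448.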